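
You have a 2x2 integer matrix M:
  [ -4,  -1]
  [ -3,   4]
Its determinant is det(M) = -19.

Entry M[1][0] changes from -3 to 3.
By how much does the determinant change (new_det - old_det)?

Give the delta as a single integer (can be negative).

Cofactor C_10 = 1
Entry delta = 3 - -3 = 6
Det delta = entry_delta * cofactor = 6 * 1 = 6

Answer: 6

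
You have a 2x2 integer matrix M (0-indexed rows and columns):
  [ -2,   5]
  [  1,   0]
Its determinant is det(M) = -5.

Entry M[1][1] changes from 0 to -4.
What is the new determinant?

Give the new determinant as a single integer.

Answer: 3

Derivation:
det is linear in row 1: changing M[1][1] by delta changes det by delta * cofactor(1,1).
Cofactor C_11 = (-1)^(1+1) * minor(1,1) = -2
Entry delta = -4 - 0 = -4
Det delta = -4 * -2 = 8
New det = -5 + 8 = 3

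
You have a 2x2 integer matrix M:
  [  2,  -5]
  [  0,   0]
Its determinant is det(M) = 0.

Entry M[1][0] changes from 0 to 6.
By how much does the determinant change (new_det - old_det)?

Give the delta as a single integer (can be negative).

Cofactor C_10 = 5
Entry delta = 6 - 0 = 6
Det delta = entry_delta * cofactor = 6 * 5 = 30

Answer: 30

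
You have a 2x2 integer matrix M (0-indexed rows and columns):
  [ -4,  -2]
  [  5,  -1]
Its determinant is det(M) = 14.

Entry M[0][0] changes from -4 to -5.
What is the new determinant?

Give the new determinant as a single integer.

Answer: 15

Derivation:
det is linear in row 0: changing M[0][0] by delta changes det by delta * cofactor(0,0).
Cofactor C_00 = (-1)^(0+0) * minor(0,0) = -1
Entry delta = -5 - -4 = -1
Det delta = -1 * -1 = 1
New det = 14 + 1 = 15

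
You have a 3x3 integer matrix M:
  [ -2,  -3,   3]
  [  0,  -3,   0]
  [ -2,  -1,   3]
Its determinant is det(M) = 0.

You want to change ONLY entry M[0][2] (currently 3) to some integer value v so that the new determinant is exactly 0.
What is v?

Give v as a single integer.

Answer: 3

Derivation:
det is linear in entry M[0][2]: det = old_det + (v - 3) * C_02
Cofactor C_02 = -6
Want det = 0: 0 + (v - 3) * -6 = 0
  (v - 3) = 0 / -6 = 0
  v = 3 + (0) = 3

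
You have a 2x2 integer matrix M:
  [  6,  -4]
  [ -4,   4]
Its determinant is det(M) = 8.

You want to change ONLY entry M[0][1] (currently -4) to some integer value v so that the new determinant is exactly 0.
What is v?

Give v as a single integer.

det is linear in entry M[0][1]: det = old_det + (v - -4) * C_01
Cofactor C_01 = 4
Want det = 0: 8 + (v - -4) * 4 = 0
  (v - -4) = -8 / 4 = -2
  v = -4 + (-2) = -6

Answer: -6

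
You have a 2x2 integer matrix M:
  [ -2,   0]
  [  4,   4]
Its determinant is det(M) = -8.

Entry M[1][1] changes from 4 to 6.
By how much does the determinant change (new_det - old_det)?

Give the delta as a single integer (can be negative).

Answer: -4

Derivation:
Cofactor C_11 = -2
Entry delta = 6 - 4 = 2
Det delta = entry_delta * cofactor = 2 * -2 = -4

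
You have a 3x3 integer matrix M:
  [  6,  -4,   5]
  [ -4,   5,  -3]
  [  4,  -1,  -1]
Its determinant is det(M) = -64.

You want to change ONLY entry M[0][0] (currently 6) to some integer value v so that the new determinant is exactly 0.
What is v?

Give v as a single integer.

det is linear in entry M[0][0]: det = old_det + (v - 6) * C_00
Cofactor C_00 = -8
Want det = 0: -64 + (v - 6) * -8 = 0
  (v - 6) = 64 / -8 = -8
  v = 6 + (-8) = -2

Answer: -2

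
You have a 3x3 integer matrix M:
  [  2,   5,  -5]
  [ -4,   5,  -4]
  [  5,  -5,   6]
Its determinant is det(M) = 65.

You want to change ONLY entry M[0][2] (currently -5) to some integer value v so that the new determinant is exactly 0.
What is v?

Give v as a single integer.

Answer: 8

Derivation:
det is linear in entry M[0][2]: det = old_det + (v - -5) * C_02
Cofactor C_02 = -5
Want det = 0: 65 + (v - -5) * -5 = 0
  (v - -5) = -65 / -5 = 13
  v = -5 + (13) = 8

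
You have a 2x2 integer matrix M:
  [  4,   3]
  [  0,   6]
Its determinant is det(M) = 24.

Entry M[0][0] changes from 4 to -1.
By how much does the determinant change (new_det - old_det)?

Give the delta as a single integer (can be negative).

Cofactor C_00 = 6
Entry delta = -1 - 4 = -5
Det delta = entry_delta * cofactor = -5 * 6 = -30

Answer: -30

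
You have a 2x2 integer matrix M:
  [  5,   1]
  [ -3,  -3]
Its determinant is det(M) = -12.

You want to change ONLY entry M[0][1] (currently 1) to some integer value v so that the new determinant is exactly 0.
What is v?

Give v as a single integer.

Answer: 5

Derivation:
det is linear in entry M[0][1]: det = old_det + (v - 1) * C_01
Cofactor C_01 = 3
Want det = 0: -12 + (v - 1) * 3 = 0
  (v - 1) = 12 / 3 = 4
  v = 1 + (4) = 5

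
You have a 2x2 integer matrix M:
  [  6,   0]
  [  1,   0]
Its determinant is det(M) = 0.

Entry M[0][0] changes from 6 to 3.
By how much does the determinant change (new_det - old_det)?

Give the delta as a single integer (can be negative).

Answer: 0

Derivation:
Cofactor C_00 = 0
Entry delta = 3 - 6 = -3
Det delta = entry_delta * cofactor = -3 * 0 = 0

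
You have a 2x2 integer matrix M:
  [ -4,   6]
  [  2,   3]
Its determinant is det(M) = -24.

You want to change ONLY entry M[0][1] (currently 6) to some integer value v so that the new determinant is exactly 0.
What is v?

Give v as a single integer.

Answer: -6

Derivation:
det is linear in entry M[0][1]: det = old_det + (v - 6) * C_01
Cofactor C_01 = -2
Want det = 0: -24 + (v - 6) * -2 = 0
  (v - 6) = 24 / -2 = -12
  v = 6 + (-12) = -6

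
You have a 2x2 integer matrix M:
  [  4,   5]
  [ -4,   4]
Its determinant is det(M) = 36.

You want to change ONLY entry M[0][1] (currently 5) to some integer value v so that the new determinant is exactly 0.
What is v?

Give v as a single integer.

det is linear in entry M[0][1]: det = old_det + (v - 5) * C_01
Cofactor C_01 = 4
Want det = 0: 36 + (v - 5) * 4 = 0
  (v - 5) = -36 / 4 = -9
  v = 5 + (-9) = -4

Answer: -4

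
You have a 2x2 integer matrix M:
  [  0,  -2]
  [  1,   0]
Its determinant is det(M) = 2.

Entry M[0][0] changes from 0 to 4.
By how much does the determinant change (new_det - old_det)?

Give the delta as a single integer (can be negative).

Cofactor C_00 = 0
Entry delta = 4 - 0 = 4
Det delta = entry_delta * cofactor = 4 * 0 = 0

Answer: 0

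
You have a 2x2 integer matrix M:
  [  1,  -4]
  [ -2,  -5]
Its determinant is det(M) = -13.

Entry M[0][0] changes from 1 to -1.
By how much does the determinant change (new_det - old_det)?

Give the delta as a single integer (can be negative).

Cofactor C_00 = -5
Entry delta = -1 - 1 = -2
Det delta = entry_delta * cofactor = -2 * -5 = 10

Answer: 10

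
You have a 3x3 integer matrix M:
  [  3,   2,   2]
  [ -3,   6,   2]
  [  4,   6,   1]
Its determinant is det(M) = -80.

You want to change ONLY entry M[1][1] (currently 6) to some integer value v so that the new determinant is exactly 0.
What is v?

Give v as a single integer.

Answer: -10

Derivation:
det is linear in entry M[1][1]: det = old_det + (v - 6) * C_11
Cofactor C_11 = -5
Want det = 0: -80 + (v - 6) * -5 = 0
  (v - 6) = 80 / -5 = -16
  v = 6 + (-16) = -10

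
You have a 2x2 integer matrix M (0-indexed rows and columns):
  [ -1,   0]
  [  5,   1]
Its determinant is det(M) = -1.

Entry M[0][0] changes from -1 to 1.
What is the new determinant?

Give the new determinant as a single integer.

Answer: 1

Derivation:
det is linear in row 0: changing M[0][0] by delta changes det by delta * cofactor(0,0).
Cofactor C_00 = (-1)^(0+0) * minor(0,0) = 1
Entry delta = 1 - -1 = 2
Det delta = 2 * 1 = 2
New det = -1 + 2 = 1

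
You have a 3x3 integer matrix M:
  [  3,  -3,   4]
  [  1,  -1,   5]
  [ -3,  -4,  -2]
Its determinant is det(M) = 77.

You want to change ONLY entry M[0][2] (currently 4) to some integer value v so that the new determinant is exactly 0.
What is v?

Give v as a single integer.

det is linear in entry M[0][2]: det = old_det + (v - 4) * C_02
Cofactor C_02 = -7
Want det = 0: 77 + (v - 4) * -7 = 0
  (v - 4) = -77 / -7 = 11
  v = 4 + (11) = 15

Answer: 15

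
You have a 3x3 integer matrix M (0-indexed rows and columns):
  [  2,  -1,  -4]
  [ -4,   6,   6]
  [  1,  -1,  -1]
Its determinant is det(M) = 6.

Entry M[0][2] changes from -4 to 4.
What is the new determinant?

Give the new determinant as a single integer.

Answer: -10

Derivation:
det is linear in row 0: changing M[0][2] by delta changes det by delta * cofactor(0,2).
Cofactor C_02 = (-1)^(0+2) * minor(0,2) = -2
Entry delta = 4 - -4 = 8
Det delta = 8 * -2 = -16
New det = 6 + -16 = -10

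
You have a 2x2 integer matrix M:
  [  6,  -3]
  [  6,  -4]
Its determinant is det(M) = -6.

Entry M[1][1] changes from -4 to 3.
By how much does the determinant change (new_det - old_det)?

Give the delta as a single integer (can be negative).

Answer: 42

Derivation:
Cofactor C_11 = 6
Entry delta = 3 - -4 = 7
Det delta = entry_delta * cofactor = 7 * 6 = 42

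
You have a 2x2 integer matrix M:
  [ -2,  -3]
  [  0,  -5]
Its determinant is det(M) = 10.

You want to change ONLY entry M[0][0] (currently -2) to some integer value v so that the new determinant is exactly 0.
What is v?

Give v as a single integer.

det is linear in entry M[0][0]: det = old_det + (v - -2) * C_00
Cofactor C_00 = -5
Want det = 0: 10 + (v - -2) * -5 = 0
  (v - -2) = -10 / -5 = 2
  v = -2 + (2) = 0

Answer: 0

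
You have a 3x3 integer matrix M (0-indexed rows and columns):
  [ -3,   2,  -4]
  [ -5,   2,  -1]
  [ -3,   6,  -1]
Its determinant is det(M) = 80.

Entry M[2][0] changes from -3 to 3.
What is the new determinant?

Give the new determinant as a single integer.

Answer: 116

Derivation:
det is linear in row 2: changing M[2][0] by delta changes det by delta * cofactor(2,0).
Cofactor C_20 = (-1)^(2+0) * minor(2,0) = 6
Entry delta = 3 - -3 = 6
Det delta = 6 * 6 = 36
New det = 80 + 36 = 116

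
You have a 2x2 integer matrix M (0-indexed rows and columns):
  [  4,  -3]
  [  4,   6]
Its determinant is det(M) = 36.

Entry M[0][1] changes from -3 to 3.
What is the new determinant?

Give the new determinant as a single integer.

Answer: 12

Derivation:
det is linear in row 0: changing M[0][1] by delta changes det by delta * cofactor(0,1).
Cofactor C_01 = (-1)^(0+1) * minor(0,1) = -4
Entry delta = 3 - -3 = 6
Det delta = 6 * -4 = -24
New det = 36 + -24 = 12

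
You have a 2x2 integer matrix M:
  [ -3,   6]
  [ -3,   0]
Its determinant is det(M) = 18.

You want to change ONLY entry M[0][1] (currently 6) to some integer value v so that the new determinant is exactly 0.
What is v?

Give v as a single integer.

Answer: 0

Derivation:
det is linear in entry M[0][1]: det = old_det + (v - 6) * C_01
Cofactor C_01 = 3
Want det = 0: 18 + (v - 6) * 3 = 0
  (v - 6) = -18 / 3 = -6
  v = 6 + (-6) = 0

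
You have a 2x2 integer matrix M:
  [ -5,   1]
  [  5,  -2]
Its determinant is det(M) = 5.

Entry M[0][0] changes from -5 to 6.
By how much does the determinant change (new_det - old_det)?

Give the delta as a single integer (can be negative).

Answer: -22

Derivation:
Cofactor C_00 = -2
Entry delta = 6 - -5 = 11
Det delta = entry_delta * cofactor = 11 * -2 = -22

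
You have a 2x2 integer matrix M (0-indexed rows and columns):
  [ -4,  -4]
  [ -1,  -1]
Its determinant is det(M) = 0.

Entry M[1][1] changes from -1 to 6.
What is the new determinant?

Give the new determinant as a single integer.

Answer: -28

Derivation:
det is linear in row 1: changing M[1][1] by delta changes det by delta * cofactor(1,1).
Cofactor C_11 = (-1)^(1+1) * minor(1,1) = -4
Entry delta = 6 - -1 = 7
Det delta = 7 * -4 = -28
New det = 0 + -28 = -28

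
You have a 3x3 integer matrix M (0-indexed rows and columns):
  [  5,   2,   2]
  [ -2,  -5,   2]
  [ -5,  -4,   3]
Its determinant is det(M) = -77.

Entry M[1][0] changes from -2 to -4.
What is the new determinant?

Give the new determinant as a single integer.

Answer: -49

Derivation:
det is linear in row 1: changing M[1][0] by delta changes det by delta * cofactor(1,0).
Cofactor C_10 = (-1)^(1+0) * minor(1,0) = -14
Entry delta = -4 - -2 = -2
Det delta = -2 * -14 = 28
New det = -77 + 28 = -49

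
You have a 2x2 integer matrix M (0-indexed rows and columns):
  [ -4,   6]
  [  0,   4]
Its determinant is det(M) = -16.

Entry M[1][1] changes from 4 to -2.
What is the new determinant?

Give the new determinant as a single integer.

Answer: 8

Derivation:
det is linear in row 1: changing M[1][1] by delta changes det by delta * cofactor(1,1).
Cofactor C_11 = (-1)^(1+1) * minor(1,1) = -4
Entry delta = -2 - 4 = -6
Det delta = -6 * -4 = 24
New det = -16 + 24 = 8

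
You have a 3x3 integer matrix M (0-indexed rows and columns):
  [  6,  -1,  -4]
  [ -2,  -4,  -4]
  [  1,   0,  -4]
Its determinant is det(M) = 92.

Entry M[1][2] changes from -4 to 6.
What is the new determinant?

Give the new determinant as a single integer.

det is linear in row 1: changing M[1][2] by delta changes det by delta * cofactor(1,2).
Cofactor C_12 = (-1)^(1+2) * minor(1,2) = -1
Entry delta = 6 - -4 = 10
Det delta = 10 * -1 = -10
New det = 92 + -10 = 82

Answer: 82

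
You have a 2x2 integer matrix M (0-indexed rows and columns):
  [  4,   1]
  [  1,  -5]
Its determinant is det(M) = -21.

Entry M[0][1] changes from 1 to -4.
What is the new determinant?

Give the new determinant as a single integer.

det is linear in row 0: changing M[0][1] by delta changes det by delta * cofactor(0,1).
Cofactor C_01 = (-1)^(0+1) * minor(0,1) = -1
Entry delta = -4 - 1 = -5
Det delta = -5 * -1 = 5
New det = -21 + 5 = -16

Answer: -16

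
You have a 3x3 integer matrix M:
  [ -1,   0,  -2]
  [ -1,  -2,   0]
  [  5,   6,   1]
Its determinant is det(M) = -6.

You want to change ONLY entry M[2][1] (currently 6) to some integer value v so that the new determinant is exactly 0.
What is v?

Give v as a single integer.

Answer: 9

Derivation:
det is linear in entry M[2][1]: det = old_det + (v - 6) * C_21
Cofactor C_21 = 2
Want det = 0: -6 + (v - 6) * 2 = 0
  (v - 6) = 6 / 2 = 3
  v = 6 + (3) = 9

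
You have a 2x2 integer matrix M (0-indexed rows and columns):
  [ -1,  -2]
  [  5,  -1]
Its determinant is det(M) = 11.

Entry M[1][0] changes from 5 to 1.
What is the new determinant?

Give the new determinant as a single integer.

det is linear in row 1: changing M[1][0] by delta changes det by delta * cofactor(1,0).
Cofactor C_10 = (-1)^(1+0) * minor(1,0) = 2
Entry delta = 1 - 5 = -4
Det delta = -4 * 2 = -8
New det = 11 + -8 = 3

Answer: 3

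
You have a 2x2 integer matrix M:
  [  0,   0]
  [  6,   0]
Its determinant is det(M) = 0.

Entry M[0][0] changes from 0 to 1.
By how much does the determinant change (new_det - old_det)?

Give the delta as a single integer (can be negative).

Answer: 0

Derivation:
Cofactor C_00 = 0
Entry delta = 1 - 0 = 1
Det delta = entry_delta * cofactor = 1 * 0 = 0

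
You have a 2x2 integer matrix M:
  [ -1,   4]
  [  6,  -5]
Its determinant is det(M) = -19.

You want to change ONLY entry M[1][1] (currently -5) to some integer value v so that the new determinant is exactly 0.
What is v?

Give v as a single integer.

Answer: -24

Derivation:
det is linear in entry M[1][1]: det = old_det + (v - -5) * C_11
Cofactor C_11 = -1
Want det = 0: -19 + (v - -5) * -1 = 0
  (v - -5) = 19 / -1 = -19
  v = -5 + (-19) = -24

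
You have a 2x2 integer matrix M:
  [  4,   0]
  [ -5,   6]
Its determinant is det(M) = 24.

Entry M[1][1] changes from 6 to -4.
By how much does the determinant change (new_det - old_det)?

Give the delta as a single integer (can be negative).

Answer: -40

Derivation:
Cofactor C_11 = 4
Entry delta = -4 - 6 = -10
Det delta = entry_delta * cofactor = -10 * 4 = -40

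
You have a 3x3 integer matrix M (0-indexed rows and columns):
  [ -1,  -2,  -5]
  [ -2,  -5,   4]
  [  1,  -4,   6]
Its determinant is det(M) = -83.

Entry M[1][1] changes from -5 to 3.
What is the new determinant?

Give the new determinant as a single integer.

Answer: -91

Derivation:
det is linear in row 1: changing M[1][1] by delta changes det by delta * cofactor(1,1).
Cofactor C_11 = (-1)^(1+1) * minor(1,1) = -1
Entry delta = 3 - -5 = 8
Det delta = 8 * -1 = -8
New det = -83 + -8 = -91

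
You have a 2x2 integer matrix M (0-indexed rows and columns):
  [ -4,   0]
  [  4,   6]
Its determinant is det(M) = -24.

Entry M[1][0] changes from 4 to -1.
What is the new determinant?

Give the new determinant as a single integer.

det is linear in row 1: changing M[1][0] by delta changes det by delta * cofactor(1,0).
Cofactor C_10 = (-1)^(1+0) * minor(1,0) = 0
Entry delta = -1 - 4 = -5
Det delta = -5 * 0 = 0
New det = -24 + 0 = -24

Answer: -24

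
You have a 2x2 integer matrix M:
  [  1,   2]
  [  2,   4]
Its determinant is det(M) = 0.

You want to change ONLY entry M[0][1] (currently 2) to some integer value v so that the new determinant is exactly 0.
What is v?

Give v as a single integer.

Answer: 2

Derivation:
det is linear in entry M[0][1]: det = old_det + (v - 2) * C_01
Cofactor C_01 = -2
Want det = 0: 0 + (v - 2) * -2 = 0
  (v - 2) = 0 / -2 = 0
  v = 2 + (0) = 2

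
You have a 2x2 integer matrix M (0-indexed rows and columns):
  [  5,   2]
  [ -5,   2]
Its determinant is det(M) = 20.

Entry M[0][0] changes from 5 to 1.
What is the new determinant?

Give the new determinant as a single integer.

Answer: 12

Derivation:
det is linear in row 0: changing M[0][0] by delta changes det by delta * cofactor(0,0).
Cofactor C_00 = (-1)^(0+0) * minor(0,0) = 2
Entry delta = 1 - 5 = -4
Det delta = -4 * 2 = -8
New det = 20 + -8 = 12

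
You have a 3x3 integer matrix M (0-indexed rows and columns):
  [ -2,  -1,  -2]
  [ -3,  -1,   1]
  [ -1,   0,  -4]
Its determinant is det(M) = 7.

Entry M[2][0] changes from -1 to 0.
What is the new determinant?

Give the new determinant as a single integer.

det is linear in row 2: changing M[2][0] by delta changes det by delta * cofactor(2,0).
Cofactor C_20 = (-1)^(2+0) * minor(2,0) = -3
Entry delta = 0 - -1 = 1
Det delta = 1 * -3 = -3
New det = 7 + -3 = 4

Answer: 4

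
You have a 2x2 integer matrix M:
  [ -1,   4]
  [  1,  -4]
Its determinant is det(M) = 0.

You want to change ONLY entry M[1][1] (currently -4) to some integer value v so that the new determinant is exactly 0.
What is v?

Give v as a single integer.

Answer: -4

Derivation:
det is linear in entry M[1][1]: det = old_det + (v - -4) * C_11
Cofactor C_11 = -1
Want det = 0: 0 + (v - -4) * -1 = 0
  (v - -4) = 0 / -1 = 0
  v = -4 + (0) = -4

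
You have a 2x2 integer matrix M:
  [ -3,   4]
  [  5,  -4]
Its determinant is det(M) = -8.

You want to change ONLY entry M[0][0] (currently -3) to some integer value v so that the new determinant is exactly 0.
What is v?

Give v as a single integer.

det is linear in entry M[0][0]: det = old_det + (v - -3) * C_00
Cofactor C_00 = -4
Want det = 0: -8 + (v - -3) * -4 = 0
  (v - -3) = 8 / -4 = -2
  v = -3 + (-2) = -5

Answer: -5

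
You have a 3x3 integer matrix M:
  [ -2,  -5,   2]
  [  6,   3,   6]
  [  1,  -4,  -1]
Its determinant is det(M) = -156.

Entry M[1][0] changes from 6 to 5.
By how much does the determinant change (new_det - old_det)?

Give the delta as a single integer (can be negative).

Cofactor C_10 = -13
Entry delta = 5 - 6 = -1
Det delta = entry_delta * cofactor = -1 * -13 = 13

Answer: 13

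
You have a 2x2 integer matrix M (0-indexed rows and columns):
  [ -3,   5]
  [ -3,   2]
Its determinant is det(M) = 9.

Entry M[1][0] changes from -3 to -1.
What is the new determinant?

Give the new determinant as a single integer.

det is linear in row 1: changing M[1][0] by delta changes det by delta * cofactor(1,0).
Cofactor C_10 = (-1)^(1+0) * minor(1,0) = -5
Entry delta = -1 - -3 = 2
Det delta = 2 * -5 = -10
New det = 9 + -10 = -1

Answer: -1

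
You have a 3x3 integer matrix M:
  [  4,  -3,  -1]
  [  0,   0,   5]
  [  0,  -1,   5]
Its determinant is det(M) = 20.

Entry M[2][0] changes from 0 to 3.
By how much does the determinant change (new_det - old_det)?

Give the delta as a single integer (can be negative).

Cofactor C_20 = -15
Entry delta = 3 - 0 = 3
Det delta = entry_delta * cofactor = 3 * -15 = -45

Answer: -45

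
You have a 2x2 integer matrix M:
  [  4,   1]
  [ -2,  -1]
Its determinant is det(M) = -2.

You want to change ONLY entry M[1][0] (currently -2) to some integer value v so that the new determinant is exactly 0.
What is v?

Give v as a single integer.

det is linear in entry M[1][0]: det = old_det + (v - -2) * C_10
Cofactor C_10 = -1
Want det = 0: -2 + (v - -2) * -1 = 0
  (v - -2) = 2 / -1 = -2
  v = -2 + (-2) = -4

Answer: -4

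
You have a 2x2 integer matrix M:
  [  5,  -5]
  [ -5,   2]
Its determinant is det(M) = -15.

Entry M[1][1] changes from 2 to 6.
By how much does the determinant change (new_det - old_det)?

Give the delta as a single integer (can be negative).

Cofactor C_11 = 5
Entry delta = 6 - 2 = 4
Det delta = entry_delta * cofactor = 4 * 5 = 20

Answer: 20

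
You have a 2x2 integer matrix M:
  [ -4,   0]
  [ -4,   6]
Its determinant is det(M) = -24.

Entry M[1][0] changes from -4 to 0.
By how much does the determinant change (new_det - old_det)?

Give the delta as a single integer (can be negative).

Cofactor C_10 = 0
Entry delta = 0 - -4 = 4
Det delta = entry_delta * cofactor = 4 * 0 = 0

Answer: 0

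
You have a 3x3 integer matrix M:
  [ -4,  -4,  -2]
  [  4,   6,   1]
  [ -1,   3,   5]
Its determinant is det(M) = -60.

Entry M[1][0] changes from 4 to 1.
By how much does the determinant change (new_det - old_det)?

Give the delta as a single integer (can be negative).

Answer: -42

Derivation:
Cofactor C_10 = 14
Entry delta = 1 - 4 = -3
Det delta = entry_delta * cofactor = -3 * 14 = -42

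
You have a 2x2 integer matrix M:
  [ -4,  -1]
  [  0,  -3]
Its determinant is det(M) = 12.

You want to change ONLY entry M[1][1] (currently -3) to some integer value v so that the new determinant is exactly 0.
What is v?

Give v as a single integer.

det is linear in entry M[1][1]: det = old_det + (v - -3) * C_11
Cofactor C_11 = -4
Want det = 0: 12 + (v - -3) * -4 = 0
  (v - -3) = -12 / -4 = 3
  v = -3 + (3) = 0

Answer: 0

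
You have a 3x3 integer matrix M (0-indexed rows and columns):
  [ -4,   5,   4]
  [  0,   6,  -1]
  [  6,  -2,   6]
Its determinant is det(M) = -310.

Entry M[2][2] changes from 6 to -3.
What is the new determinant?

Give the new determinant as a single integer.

det is linear in row 2: changing M[2][2] by delta changes det by delta * cofactor(2,2).
Cofactor C_22 = (-1)^(2+2) * minor(2,2) = -24
Entry delta = -3 - 6 = -9
Det delta = -9 * -24 = 216
New det = -310 + 216 = -94

Answer: -94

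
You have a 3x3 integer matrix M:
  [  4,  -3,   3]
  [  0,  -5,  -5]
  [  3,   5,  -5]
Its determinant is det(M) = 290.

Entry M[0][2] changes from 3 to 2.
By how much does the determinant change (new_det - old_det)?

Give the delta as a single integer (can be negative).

Cofactor C_02 = 15
Entry delta = 2 - 3 = -1
Det delta = entry_delta * cofactor = -1 * 15 = -15

Answer: -15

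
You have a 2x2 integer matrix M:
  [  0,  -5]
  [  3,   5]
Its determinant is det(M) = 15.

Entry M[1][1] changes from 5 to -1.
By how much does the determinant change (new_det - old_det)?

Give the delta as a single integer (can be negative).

Cofactor C_11 = 0
Entry delta = -1 - 5 = -6
Det delta = entry_delta * cofactor = -6 * 0 = 0

Answer: 0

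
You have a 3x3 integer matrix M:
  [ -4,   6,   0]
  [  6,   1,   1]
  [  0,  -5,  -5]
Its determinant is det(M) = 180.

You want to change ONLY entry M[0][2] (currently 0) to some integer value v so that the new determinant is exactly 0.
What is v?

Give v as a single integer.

Answer: 6

Derivation:
det is linear in entry M[0][2]: det = old_det + (v - 0) * C_02
Cofactor C_02 = -30
Want det = 0: 180 + (v - 0) * -30 = 0
  (v - 0) = -180 / -30 = 6
  v = 0 + (6) = 6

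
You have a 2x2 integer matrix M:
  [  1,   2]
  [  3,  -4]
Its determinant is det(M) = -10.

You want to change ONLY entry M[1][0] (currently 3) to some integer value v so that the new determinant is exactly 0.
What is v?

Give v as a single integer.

Answer: -2

Derivation:
det is linear in entry M[1][0]: det = old_det + (v - 3) * C_10
Cofactor C_10 = -2
Want det = 0: -10 + (v - 3) * -2 = 0
  (v - 3) = 10 / -2 = -5
  v = 3 + (-5) = -2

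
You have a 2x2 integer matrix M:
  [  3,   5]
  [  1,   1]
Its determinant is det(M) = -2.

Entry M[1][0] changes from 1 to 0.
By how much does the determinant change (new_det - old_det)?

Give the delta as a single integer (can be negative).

Answer: 5

Derivation:
Cofactor C_10 = -5
Entry delta = 0 - 1 = -1
Det delta = entry_delta * cofactor = -1 * -5 = 5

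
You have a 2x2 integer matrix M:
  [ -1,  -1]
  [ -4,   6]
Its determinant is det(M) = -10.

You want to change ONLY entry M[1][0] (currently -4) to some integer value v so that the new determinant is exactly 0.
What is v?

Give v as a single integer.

Answer: 6

Derivation:
det is linear in entry M[1][0]: det = old_det + (v - -4) * C_10
Cofactor C_10 = 1
Want det = 0: -10 + (v - -4) * 1 = 0
  (v - -4) = 10 / 1 = 10
  v = -4 + (10) = 6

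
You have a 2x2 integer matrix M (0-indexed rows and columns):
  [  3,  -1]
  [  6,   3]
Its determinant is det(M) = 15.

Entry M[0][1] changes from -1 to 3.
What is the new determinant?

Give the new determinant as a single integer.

Answer: -9

Derivation:
det is linear in row 0: changing M[0][1] by delta changes det by delta * cofactor(0,1).
Cofactor C_01 = (-1)^(0+1) * minor(0,1) = -6
Entry delta = 3 - -1 = 4
Det delta = 4 * -6 = -24
New det = 15 + -24 = -9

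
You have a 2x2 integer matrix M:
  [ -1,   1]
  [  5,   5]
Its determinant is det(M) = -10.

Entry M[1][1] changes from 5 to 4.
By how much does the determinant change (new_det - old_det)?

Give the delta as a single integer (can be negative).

Answer: 1

Derivation:
Cofactor C_11 = -1
Entry delta = 4 - 5 = -1
Det delta = entry_delta * cofactor = -1 * -1 = 1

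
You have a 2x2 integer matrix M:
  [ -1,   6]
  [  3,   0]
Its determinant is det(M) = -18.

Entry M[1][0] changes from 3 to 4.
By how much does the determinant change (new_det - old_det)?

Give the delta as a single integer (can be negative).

Cofactor C_10 = -6
Entry delta = 4 - 3 = 1
Det delta = entry_delta * cofactor = 1 * -6 = -6

Answer: -6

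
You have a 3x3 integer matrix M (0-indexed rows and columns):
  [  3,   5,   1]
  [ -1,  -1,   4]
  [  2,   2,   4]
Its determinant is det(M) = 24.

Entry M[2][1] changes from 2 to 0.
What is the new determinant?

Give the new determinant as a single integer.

det is linear in row 2: changing M[2][1] by delta changes det by delta * cofactor(2,1).
Cofactor C_21 = (-1)^(2+1) * minor(2,1) = -13
Entry delta = 0 - 2 = -2
Det delta = -2 * -13 = 26
New det = 24 + 26 = 50

Answer: 50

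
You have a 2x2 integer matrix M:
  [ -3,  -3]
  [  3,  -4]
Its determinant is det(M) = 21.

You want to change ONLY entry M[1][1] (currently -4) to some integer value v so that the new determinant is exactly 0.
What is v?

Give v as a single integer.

det is linear in entry M[1][1]: det = old_det + (v - -4) * C_11
Cofactor C_11 = -3
Want det = 0: 21 + (v - -4) * -3 = 0
  (v - -4) = -21 / -3 = 7
  v = -4 + (7) = 3

Answer: 3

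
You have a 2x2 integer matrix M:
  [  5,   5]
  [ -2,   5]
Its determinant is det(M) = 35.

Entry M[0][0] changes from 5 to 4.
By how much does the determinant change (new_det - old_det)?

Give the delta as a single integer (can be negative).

Cofactor C_00 = 5
Entry delta = 4 - 5 = -1
Det delta = entry_delta * cofactor = -1 * 5 = -5

Answer: -5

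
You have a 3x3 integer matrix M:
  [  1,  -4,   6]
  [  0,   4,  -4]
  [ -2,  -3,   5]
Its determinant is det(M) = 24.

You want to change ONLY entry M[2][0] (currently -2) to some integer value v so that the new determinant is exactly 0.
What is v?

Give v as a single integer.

det is linear in entry M[2][0]: det = old_det + (v - -2) * C_20
Cofactor C_20 = -8
Want det = 0: 24 + (v - -2) * -8 = 0
  (v - -2) = -24 / -8 = 3
  v = -2 + (3) = 1

Answer: 1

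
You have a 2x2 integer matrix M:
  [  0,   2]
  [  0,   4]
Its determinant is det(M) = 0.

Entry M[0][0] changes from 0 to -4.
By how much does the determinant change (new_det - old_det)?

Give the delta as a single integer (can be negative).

Cofactor C_00 = 4
Entry delta = -4 - 0 = -4
Det delta = entry_delta * cofactor = -4 * 4 = -16

Answer: -16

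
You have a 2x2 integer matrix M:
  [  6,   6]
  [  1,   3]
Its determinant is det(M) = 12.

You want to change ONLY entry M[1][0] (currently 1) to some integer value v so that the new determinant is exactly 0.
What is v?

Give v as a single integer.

det is linear in entry M[1][0]: det = old_det + (v - 1) * C_10
Cofactor C_10 = -6
Want det = 0: 12 + (v - 1) * -6 = 0
  (v - 1) = -12 / -6 = 2
  v = 1 + (2) = 3

Answer: 3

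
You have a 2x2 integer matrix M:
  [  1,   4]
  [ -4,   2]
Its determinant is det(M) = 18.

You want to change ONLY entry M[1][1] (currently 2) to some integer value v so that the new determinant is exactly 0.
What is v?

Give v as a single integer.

Answer: -16

Derivation:
det is linear in entry M[1][1]: det = old_det + (v - 2) * C_11
Cofactor C_11 = 1
Want det = 0: 18 + (v - 2) * 1 = 0
  (v - 2) = -18 / 1 = -18
  v = 2 + (-18) = -16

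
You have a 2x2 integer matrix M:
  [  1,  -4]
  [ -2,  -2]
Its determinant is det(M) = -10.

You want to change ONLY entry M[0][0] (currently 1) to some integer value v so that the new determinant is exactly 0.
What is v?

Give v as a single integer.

Answer: -4

Derivation:
det is linear in entry M[0][0]: det = old_det + (v - 1) * C_00
Cofactor C_00 = -2
Want det = 0: -10 + (v - 1) * -2 = 0
  (v - 1) = 10 / -2 = -5
  v = 1 + (-5) = -4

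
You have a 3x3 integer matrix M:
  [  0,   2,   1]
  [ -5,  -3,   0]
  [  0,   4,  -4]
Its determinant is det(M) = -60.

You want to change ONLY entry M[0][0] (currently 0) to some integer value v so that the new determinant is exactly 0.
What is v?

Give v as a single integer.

det is linear in entry M[0][0]: det = old_det + (v - 0) * C_00
Cofactor C_00 = 12
Want det = 0: -60 + (v - 0) * 12 = 0
  (v - 0) = 60 / 12 = 5
  v = 0 + (5) = 5

Answer: 5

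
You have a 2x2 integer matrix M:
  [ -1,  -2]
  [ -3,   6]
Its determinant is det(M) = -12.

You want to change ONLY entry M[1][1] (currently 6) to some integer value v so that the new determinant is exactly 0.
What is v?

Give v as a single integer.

Answer: -6

Derivation:
det is linear in entry M[1][1]: det = old_det + (v - 6) * C_11
Cofactor C_11 = -1
Want det = 0: -12 + (v - 6) * -1 = 0
  (v - 6) = 12 / -1 = -12
  v = 6 + (-12) = -6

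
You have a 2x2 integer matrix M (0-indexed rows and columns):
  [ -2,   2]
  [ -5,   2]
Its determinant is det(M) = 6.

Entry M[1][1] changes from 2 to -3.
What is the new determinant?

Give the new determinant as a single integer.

Answer: 16

Derivation:
det is linear in row 1: changing M[1][1] by delta changes det by delta * cofactor(1,1).
Cofactor C_11 = (-1)^(1+1) * minor(1,1) = -2
Entry delta = -3 - 2 = -5
Det delta = -5 * -2 = 10
New det = 6 + 10 = 16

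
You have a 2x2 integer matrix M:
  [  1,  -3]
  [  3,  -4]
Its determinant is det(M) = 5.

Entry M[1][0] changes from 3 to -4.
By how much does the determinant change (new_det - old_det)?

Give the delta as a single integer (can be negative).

Cofactor C_10 = 3
Entry delta = -4 - 3 = -7
Det delta = entry_delta * cofactor = -7 * 3 = -21

Answer: -21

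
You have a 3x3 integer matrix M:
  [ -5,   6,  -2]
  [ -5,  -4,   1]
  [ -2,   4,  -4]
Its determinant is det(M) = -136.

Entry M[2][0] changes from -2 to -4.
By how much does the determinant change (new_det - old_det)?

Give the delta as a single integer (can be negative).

Answer: 4

Derivation:
Cofactor C_20 = -2
Entry delta = -4 - -2 = -2
Det delta = entry_delta * cofactor = -2 * -2 = 4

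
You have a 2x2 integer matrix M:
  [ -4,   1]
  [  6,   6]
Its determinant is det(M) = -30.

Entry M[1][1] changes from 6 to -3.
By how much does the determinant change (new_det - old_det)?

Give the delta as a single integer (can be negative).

Cofactor C_11 = -4
Entry delta = -3 - 6 = -9
Det delta = entry_delta * cofactor = -9 * -4 = 36

Answer: 36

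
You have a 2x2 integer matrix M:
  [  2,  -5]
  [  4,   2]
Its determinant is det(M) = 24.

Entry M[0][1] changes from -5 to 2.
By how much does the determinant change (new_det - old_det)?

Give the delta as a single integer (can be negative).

Cofactor C_01 = -4
Entry delta = 2 - -5 = 7
Det delta = entry_delta * cofactor = 7 * -4 = -28

Answer: -28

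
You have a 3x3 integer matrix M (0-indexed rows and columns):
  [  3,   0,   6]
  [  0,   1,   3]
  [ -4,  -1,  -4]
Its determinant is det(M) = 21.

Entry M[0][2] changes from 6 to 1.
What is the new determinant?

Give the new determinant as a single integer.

det is linear in row 0: changing M[0][2] by delta changes det by delta * cofactor(0,2).
Cofactor C_02 = (-1)^(0+2) * minor(0,2) = 4
Entry delta = 1 - 6 = -5
Det delta = -5 * 4 = -20
New det = 21 + -20 = 1

Answer: 1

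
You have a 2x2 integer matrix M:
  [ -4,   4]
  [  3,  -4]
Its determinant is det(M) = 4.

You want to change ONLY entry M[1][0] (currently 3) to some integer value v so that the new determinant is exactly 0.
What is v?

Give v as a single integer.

det is linear in entry M[1][0]: det = old_det + (v - 3) * C_10
Cofactor C_10 = -4
Want det = 0: 4 + (v - 3) * -4 = 0
  (v - 3) = -4 / -4 = 1
  v = 3 + (1) = 4

Answer: 4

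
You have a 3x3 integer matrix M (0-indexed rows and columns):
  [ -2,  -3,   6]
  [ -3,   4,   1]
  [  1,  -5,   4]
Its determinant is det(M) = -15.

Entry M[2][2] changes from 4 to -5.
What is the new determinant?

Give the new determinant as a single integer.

det is linear in row 2: changing M[2][2] by delta changes det by delta * cofactor(2,2).
Cofactor C_22 = (-1)^(2+2) * minor(2,2) = -17
Entry delta = -5 - 4 = -9
Det delta = -9 * -17 = 153
New det = -15 + 153 = 138

Answer: 138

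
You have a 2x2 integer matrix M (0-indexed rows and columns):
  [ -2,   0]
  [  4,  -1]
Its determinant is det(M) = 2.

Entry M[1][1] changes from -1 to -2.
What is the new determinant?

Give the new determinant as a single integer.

Answer: 4

Derivation:
det is linear in row 1: changing M[1][1] by delta changes det by delta * cofactor(1,1).
Cofactor C_11 = (-1)^(1+1) * minor(1,1) = -2
Entry delta = -2 - -1 = -1
Det delta = -1 * -2 = 2
New det = 2 + 2 = 4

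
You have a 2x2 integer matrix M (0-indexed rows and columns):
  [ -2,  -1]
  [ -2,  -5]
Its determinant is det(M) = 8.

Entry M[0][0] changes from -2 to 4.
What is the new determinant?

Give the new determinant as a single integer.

det is linear in row 0: changing M[0][0] by delta changes det by delta * cofactor(0,0).
Cofactor C_00 = (-1)^(0+0) * minor(0,0) = -5
Entry delta = 4 - -2 = 6
Det delta = 6 * -5 = -30
New det = 8 + -30 = -22

Answer: -22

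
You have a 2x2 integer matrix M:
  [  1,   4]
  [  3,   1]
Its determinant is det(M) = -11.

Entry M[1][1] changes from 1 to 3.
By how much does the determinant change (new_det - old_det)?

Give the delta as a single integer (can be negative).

Cofactor C_11 = 1
Entry delta = 3 - 1 = 2
Det delta = entry_delta * cofactor = 2 * 1 = 2

Answer: 2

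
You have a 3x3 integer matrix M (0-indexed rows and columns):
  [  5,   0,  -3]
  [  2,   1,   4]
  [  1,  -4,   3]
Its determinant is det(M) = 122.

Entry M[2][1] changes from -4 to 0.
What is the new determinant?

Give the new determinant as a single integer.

Answer: 18

Derivation:
det is linear in row 2: changing M[2][1] by delta changes det by delta * cofactor(2,1).
Cofactor C_21 = (-1)^(2+1) * minor(2,1) = -26
Entry delta = 0 - -4 = 4
Det delta = 4 * -26 = -104
New det = 122 + -104 = 18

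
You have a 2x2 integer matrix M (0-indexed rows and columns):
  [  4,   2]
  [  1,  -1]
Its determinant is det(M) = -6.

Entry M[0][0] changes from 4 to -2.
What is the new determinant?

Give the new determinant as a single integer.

Answer: 0

Derivation:
det is linear in row 0: changing M[0][0] by delta changes det by delta * cofactor(0,0).
Cofactor C_00 = (-1)^(0+0) * minor(0,0) = -1
Entry delta = -2 - 4 = -6
Det delta = -6 * -1 = 6
New det = -6 + 6 = 0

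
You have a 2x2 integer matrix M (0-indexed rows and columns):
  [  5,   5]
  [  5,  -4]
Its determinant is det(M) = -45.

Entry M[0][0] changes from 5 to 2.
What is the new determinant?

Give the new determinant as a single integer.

det is linear in row 0: changing M[0][0] by delta changes det by delta * cofactor(0,0).
Cofactor C_00 = (-1)^(0+0) * minor(0,0) = -4
Entry delta = 2 - 5 = -3
Det delta = -3 * -4 = 12
New det = -45 + 12 = -33

Answer: -33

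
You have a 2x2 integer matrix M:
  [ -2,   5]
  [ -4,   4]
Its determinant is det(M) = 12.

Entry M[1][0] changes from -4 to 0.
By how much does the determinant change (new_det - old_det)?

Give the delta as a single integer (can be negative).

Answer: -20

Derivation:
Cofactor C_10 = -5
Entry delta = 0 - -4 = 4
Det delta = entry_delta * cofactor = 4 * -5 = -20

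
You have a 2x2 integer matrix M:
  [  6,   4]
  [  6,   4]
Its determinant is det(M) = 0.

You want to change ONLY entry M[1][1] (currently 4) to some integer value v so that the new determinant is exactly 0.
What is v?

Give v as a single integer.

det is linear in entry M[1][1]: det = old_det + (v - 4) * C_11
Cofactor C_11 = 6
Want det = 0: 0 + (v - 4) * 6 = 0
  (v - 4) = 0 / 6 = 0
  v = 4 + (0) = 4

Answer: 4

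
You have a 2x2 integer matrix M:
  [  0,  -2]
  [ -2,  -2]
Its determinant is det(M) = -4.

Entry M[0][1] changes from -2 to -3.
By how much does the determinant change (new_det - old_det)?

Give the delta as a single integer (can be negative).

Cofactor C_01 = 2
Entry delta = -3 - -2 = -1
Det delta = entry_delta * cofactor = -1 * 2 = -2

Answer: -2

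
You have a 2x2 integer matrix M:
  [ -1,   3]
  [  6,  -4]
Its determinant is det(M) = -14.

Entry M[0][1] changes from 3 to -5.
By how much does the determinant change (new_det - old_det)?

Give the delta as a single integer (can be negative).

Answer: 48

Derivation:
Cofactor C_01 = -6
Entry delta = -5 - 3 = -8
Det delta = entry_delta * cofactor = -8 * -6 = 48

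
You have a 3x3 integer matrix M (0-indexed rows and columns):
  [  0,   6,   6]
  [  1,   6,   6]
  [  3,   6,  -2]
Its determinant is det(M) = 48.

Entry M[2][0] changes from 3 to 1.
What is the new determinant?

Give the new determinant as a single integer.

Answer: 48

Derivation:
det is linear in row 2: changing M[2][0] by delta changes det by delta * cofactor(2,0).
Cofactor C_20 = (-1)^(2+0) * minor(2,0) = 0
Entry delta = 1 - 3 = -2
Det delta = -2 * 0 = 0
New det = 48 + 0 = 48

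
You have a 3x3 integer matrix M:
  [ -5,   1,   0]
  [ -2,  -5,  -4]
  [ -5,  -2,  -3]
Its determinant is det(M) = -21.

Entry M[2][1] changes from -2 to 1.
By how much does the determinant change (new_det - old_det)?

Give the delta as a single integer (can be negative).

Answer: -60

Derivation:
Cofactor C_21 = -20
Entry delta = 1 - -2 = 3
Det delta = entry_delta * cofactor = 3 * -20 = -60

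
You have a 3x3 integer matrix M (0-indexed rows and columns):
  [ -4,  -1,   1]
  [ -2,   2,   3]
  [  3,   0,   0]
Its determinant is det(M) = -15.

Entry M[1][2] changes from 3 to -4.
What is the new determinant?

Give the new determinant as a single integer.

det is linear in row 1: changing M[1][2] by delta changes det by delta * cofactor(1,2).
Cofactor C_12 = (-1)^(1+2) * minor(1,2) = -3
Entry delta = -4 - 3 = -7
Det delta = -7 * -3 = 21
New det = -15 + 21 = 6

Answer: 6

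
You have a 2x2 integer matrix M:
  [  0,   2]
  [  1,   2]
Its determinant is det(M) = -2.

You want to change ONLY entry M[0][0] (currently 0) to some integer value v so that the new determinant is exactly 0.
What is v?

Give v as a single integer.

det is linear in entry M[0][0]: det = old_det + (v - 0) * C_00
Cofactor C_00 = 2
Want det = 0: -2 + (v - 0) * 2 = 0
  (v - 0) = 2 / 2 = 1
  v = 0 + (1) = 1

Answer: 1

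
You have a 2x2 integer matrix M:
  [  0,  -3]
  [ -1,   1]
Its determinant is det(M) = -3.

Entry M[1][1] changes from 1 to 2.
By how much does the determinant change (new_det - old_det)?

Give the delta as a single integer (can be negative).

Answer: 0

Derivation:
Cofactor C_11 = 0
Entry delta = 2 - 1 = 1
Det delta = entry_delta * cofactor = 1 * 0 = 0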